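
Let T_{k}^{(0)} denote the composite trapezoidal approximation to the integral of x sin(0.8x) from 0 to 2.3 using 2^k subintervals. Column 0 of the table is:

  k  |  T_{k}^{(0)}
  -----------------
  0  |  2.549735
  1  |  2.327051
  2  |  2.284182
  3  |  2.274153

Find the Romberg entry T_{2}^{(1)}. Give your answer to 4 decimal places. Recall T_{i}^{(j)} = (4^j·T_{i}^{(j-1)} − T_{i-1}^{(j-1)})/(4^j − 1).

2.2699

Richardson extrapolation on the trapezoidal column (denominator 4−1=3):
T_{2}^{(1)} = 2.284182 + (2.284182 − 2.327051)/3 = 2.269892
(Column j=1 coincides with Simpson's rule on the same nodes.)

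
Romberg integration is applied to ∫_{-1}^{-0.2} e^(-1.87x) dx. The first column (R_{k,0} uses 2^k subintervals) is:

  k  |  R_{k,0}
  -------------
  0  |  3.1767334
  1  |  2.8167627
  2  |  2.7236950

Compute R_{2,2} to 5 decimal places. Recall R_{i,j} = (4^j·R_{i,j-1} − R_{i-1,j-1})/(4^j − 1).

Richardson extrapolation on the trapezoidal column (denominator 4−1=3):
R_{1,1} = 2.8167627 + (2.8167627 − 3.1767334)/3 = 2.6967725
R_{2,1} = 2.7236950 + (2.7236950 − 2.8167627)/3 = 2.6926724
R_{2,2} = 2.6926724 + (2.6926724 − 2.6967725)/15 = 2.6923991

2.69240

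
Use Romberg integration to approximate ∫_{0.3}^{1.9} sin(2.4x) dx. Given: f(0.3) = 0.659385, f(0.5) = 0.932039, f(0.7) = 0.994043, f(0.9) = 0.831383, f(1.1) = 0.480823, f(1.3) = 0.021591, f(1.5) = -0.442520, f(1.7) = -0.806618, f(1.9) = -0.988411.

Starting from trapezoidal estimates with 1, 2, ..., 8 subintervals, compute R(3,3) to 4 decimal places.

R(0,0) (trapezoid, 1 panel, h=1.6000): -0.263221
R(1,0) (trapezoid, 2 panels, h=0.8000): 0.253048
R(2,0) (trapezoid, 4 panels, h=0.4000): 0.347133
R(3,0) (trapezoid, 8 panels, h=0.2000): 0.369246
R(1,1) = 0.253048 + (0.253048 − (-0.263221))/3 = 0.425138
R(2,1) = 0.347133 + (0.347133 − 0.253048)/3 = 0.378495
R(3,1) = 0.369246 + (0.369246 − 0.347133)/3 = 0.376617
R(2,2) = 0.378495 + (0.378495 − 0.425138)/15 = 0.375385
R(3,2) = 0.376617 + (0.376617 − 0.378495)/15 = 0.376492
R(3,3) = 0.376492 + (0.376492 − 0.375385)/63 = 0.376510

0.3765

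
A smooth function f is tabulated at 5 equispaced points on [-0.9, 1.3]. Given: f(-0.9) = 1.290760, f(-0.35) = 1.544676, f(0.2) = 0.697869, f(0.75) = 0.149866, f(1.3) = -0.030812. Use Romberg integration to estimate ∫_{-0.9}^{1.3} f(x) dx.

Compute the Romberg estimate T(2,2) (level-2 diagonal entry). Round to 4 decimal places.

1.7458

T(0,0) (trapezoid, 1 panel, h=2.2000): 1.385943
T(1,0) (trapezoid, 2 panels, h=1.1000): 1.460627
T(2,0) (trapezoid, 4 panels, h=0.5500): 1.662312
T(1,1) = 1.460627 + (1.460627 − 1.385943)/3 = 1.485522
T(2,1) = 1.662312 + (1.662312 − 1.460627)/3 = 1.729540
T(2,2) = 1.729540 + (1.729540 − 1.485522)/15 = 1.745808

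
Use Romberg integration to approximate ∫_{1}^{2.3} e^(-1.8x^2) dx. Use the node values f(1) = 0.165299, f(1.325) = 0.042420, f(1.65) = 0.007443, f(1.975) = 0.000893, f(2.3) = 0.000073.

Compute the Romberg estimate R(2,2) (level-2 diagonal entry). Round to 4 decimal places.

R(0,0) (trapezoid, 1 panel, h=1.3000): 0.107492
R(1,0) (trapezoid, 2 panels, h=0.6500): 0.058584
R(2,0) (trapezoid, 4 panels, h=0.3250): 0.043369
R(1,1) = 0.058584 + (0.058584 − 0.107492)/3 = 0.042281
R(2,1) = 0.043369 + (0.043369 − 0.058584)/3 = 0.038297
R(2,2) = 0.038297 + (0.038297 − 0.042281)/15 = 0.038031

0.0380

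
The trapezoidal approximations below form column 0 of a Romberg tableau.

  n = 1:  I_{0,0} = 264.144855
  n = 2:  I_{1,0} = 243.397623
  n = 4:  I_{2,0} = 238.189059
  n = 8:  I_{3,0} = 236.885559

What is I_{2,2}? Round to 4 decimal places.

I_{1,1} = (4·243.397623 − 264.144855) / 3 = 236.481879
I_{2,1} = 238.189059 + (238.189059 − 243.397623)/3 = 236.452871
I_{2,2} = (16·236.452871 − 236.481879) / 15 = 236.450937

236.4509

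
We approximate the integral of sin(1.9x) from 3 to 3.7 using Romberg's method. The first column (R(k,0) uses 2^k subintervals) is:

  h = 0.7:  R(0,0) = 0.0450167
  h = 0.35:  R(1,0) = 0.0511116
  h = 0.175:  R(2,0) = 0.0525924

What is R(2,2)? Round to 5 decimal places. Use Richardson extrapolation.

Richardson extrapolation on the trapezoidal column (denominator 4−1=3):
R(1,1) = (4·0.0511116 − 0.0450167) / 3 = 0.0531432
R(2,1) = (4·0.0525924 − 0.0511116) / 3 = 0.0530860
R(2,2) = (16·0.0530860 − 0.0531432) / 15 = 0.0530822

0.05308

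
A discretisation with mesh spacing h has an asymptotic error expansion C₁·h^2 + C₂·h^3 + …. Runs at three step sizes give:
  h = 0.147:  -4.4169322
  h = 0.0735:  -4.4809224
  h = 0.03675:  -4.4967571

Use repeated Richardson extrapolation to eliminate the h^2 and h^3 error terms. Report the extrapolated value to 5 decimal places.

First eliminate the h^2 term (factor 2^2 = 4):
  B₁ = (4·(-4.4809224) − (-4.4169322))/3 = -4.5022525
  B₂ = (4·(-4.4967571) − (-4.4809224))/3 = -4.5020353
Then eliminate the h^3 term (factor 2^3 = 8):
  (8·(-4.5020353) − (-4.5022525))/7 = -4.5020043

-4.50200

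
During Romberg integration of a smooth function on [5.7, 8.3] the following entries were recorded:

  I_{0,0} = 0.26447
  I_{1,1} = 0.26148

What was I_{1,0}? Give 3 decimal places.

From I_{1,1} = (4·I_{1,0} − I_{0,0})/3, solve for I_{1,0}:
4·I_{1,0} = 3·0.26148 + 0.26447 = 1.04891
I_{1,0} = 0.26223

0.262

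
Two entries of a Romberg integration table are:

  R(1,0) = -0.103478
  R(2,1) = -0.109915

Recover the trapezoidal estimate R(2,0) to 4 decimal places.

From R(2,1) = (4·R(2,0) − R(1,0))/3, solve for R(2,0):
4·R(2,0) = 3·(-0.109915) + (-0.103478) = -0.433223
R(2,0) = -0.108306

-0.1083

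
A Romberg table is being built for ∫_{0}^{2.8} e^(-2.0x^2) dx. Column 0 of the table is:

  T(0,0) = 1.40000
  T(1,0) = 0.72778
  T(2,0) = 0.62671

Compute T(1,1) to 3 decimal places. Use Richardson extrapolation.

Richardson extrapolation on the trapezoidal column (denominator 4−1=3):
T(1,1) = 0.72778 + (0.72778 − 1.40000)/3 = 0.50371

0.504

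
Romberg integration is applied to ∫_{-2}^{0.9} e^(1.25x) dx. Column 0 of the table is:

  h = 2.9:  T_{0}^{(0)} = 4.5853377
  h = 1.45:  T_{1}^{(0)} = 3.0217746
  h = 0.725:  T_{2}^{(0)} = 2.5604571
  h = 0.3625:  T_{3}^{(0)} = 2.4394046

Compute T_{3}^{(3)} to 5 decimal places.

2.39852

T_{1}^{(1)} = 3.0217746 + (3.0217746 − 4.5853377)/3 = 2.5005869
T_{2}^{(1)} = (4·2.5604571 − 3.0217746) / 3 = 2.4066846
T_{3}^{(1)} = (4·2.4394046 − 2.5604571) / 3 = 2.3990538
T_{2}^{(2)} = (16·2.4066846 − 2.5005869) / 15 = 2.4004244
T_{3}^{(2)} = 2.3990538 + (2.3990538 − 2.4066846)/15 = 2.3985451
T_{3}^{(3)} = 2.3985451 + (2.3985451 − 2.4004244)/63 = 2.3985153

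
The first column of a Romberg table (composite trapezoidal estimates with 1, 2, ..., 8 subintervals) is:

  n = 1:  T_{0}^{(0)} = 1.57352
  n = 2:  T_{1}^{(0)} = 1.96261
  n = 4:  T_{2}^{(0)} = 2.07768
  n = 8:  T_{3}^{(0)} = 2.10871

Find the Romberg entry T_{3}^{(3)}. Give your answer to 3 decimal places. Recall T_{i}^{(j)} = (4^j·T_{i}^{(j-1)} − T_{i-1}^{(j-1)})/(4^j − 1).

Richardson extrapolation on the trapezoidal column (denominator 4−1=3):
T_{1}^{(1)} = 1.96261 + (1.96261 − 1.57352)/3 = 2.09231
T_{2}^{(1)} = (4·2.07768 − 1.96261) / 3 = 2.11604
T_{3}^{(1)} = 2.10871 + (2.10871 − 2.07768)/3 = 2.11905
T_{2}^{(2)} = (16·2.11604 − 2.09231) / 15 = 2.11762
T_{3}^{(2)} = 2.11905 + (2.11905 − 2.11604)/15 = 2.11925
T_{3}^{(3)} = (64·2.11925 − 2.11762) / 63 = 2.11928
(Column j=1 coincides with Simpson's rule on the same nodes.)

2.119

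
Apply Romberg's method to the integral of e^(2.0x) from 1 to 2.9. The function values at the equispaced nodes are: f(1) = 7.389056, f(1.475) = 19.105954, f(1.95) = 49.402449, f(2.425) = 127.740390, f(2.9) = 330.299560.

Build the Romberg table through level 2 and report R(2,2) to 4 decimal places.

R(0,0) (trapezoid, 1 panel, h=1.9000): 320.804185
R(1,0) (trapezoid, 2 panels, h=0.9500): 207.334419
R(2,0) (trapezoid, 4 panels, h=0.4750): 173.419223
R(1,1) = 207.334419 + (207.334419 − 320.804185)/3 = 169.511164
R(2,1) = 173.419223 + (173.419223 − 207.334419)/3 = 162.114158
R(2,2) = 162.114158 + (162.114158 − 169.511164)/15 = 161.621024

161.6210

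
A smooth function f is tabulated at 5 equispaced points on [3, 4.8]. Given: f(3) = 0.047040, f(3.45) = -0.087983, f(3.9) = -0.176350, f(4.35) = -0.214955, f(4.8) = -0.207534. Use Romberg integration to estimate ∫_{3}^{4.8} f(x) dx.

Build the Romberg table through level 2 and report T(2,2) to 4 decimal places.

T(0,0) (trapezoid, 1 panel, h=1.8000): -0.144445
T(1,0) (trapezoid, 2 panels, h=0.9000): -0.230937
T(2,0) (trapezoid, 4 panels, h=0.4500): -0.251791
T(1,1) = -0.230937 + (-0.230937 − (-0.144445))/3 = -0.259768
T(2,1) = -0.251791 + (-0.251791 − (-0.230937))/3 = -0.258742
T(2,2) = -0.258742 + (-0.258742 − (-0.259768))/15 = -0.258674

-0.2587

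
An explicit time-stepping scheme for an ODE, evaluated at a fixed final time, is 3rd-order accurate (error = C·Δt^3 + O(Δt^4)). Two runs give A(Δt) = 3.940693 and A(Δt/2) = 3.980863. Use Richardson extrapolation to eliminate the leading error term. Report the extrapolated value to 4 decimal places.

3.9866

Extrapolated value = (8·A(Δt/2) − A(Δt)) / (8 − 1)
= (8·3.980863 − 3.940693) / 7
= 27.906211 / 7 = 3.986602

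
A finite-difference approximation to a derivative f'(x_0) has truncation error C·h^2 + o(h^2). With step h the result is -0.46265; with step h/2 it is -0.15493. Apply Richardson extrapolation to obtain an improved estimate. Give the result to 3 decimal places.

Extrapolated value = (4·A(h/2) − A(h)) / (4 − 1)
= (4·(-0.15493) − (-0.46265)) / 3
= -0.15707 / 3 = -0.05236

-0.052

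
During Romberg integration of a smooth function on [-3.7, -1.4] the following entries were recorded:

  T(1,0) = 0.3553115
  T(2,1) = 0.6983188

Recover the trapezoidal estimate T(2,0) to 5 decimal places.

From T(2,1) = (4·T(2,0) − T(1,0))/3, solve for T(2,0):
4·T(2,0) = 3·0.6983188 + 0.3553115 = 2.4502679
T(2,0) = 0.6125670

0.61257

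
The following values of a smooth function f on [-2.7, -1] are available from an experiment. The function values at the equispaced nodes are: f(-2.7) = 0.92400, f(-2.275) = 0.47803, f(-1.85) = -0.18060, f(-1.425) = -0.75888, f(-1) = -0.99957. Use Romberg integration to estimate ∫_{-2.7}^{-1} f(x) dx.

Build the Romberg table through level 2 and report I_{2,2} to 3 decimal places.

I_{0,0} (trapezoid, 1 panel, h=1.7000): -0.06423
I_{1,0} (trapezoid, 2 panels, h=0.8500): -0.18563
I_{2,0} (trapezoid, 4 panels, h=0.4250): -0.21217
I_{1,1} = -0.18563 + (-0.18563 − (-0.06423))/3 = -0.22610
I_{2,1} = -0.21217 + (-0.21217 − (-0.18563))/3 = -0.22102
I_{2,2} = -0.22102 + (-0.22102 − (-0.22610))/15 = -0.22068

-0.221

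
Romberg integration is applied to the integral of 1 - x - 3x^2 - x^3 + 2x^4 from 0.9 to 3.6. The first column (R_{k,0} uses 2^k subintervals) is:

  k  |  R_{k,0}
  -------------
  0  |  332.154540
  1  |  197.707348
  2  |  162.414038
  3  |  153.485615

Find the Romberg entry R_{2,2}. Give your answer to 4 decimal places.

Richardson extrapolation on the trapezoidal column (denominator 4−1=3):
R_{1,1} = 197.707348 + (197.707348 − 332.154540)/3 = 152.891617
R_{2,1} = 162.414038 + (162.414038 − 197.707348)/3 = 150.649601
R_{2,2} = 150.649601 + (150.649601 − 152.891617)/15 = 150.500133

150.5001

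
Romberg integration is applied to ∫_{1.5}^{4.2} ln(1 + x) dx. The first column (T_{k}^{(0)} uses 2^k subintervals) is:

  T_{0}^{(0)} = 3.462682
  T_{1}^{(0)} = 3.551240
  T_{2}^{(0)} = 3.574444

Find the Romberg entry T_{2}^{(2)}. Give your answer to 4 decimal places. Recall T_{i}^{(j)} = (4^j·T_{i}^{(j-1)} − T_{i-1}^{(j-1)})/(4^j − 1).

3.5823

Richardson extrapolation on the trapezoidal column (denominator 4−1=3):
T_{1}^{(1)} = 3.551240 + (3.551240 − 3.462682)/3 = 3.580759
T_{2}^{(1)} = (4·3.574444 − 3.551240) / 3 = 3.582179
T_{2}^{(2)} = (16·3.582179 − 3.580759) / 15 = 3.582274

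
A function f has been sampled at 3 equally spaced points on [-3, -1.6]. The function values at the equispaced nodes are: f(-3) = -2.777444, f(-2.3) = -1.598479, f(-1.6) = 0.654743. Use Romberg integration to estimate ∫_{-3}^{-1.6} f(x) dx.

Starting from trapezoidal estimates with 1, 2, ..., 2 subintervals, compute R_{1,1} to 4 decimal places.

-1.9872

R_{0,0} (trapezoid, 1 panel, h=1.4000): -1.485891
R_{1,0} (trapezoid, 2 panels, h=0.7000): -1.861881
R_{1,1} = -1.861881 + (-1.861881 − (-1.485891))/3 = -1.987211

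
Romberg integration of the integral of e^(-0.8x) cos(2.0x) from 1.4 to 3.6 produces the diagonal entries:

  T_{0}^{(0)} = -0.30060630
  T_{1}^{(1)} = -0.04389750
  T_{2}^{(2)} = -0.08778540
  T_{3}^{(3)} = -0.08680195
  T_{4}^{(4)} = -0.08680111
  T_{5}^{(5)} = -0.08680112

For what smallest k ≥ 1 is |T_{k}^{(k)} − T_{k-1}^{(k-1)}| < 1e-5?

|T_{1}^{(1)} − T_{0}^{(0)}| = 0.25670880 ≥ 1e-5
|T_{2}^{(2)} − T_{1}^{(1)}| = 0.04388790 ≥ 1e-5
|T_{3}^{(3)} − T_{2}^{(2)}| = 0.00098345 ≥ 1e-5
|T_{4}^{(4)} − T_{3}^{(3)}| = 0.00000084 < 1e-5

k = 4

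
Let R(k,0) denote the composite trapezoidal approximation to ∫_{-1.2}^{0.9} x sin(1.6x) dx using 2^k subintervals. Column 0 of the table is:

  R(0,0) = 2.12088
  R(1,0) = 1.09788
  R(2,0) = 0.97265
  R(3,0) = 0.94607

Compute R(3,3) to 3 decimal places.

0.938

Richardson extrapolation on the trapezoidal column (denominator 4−1=3):
R(1,1) = (4·1.09788 − 2.12088) / 3 = 0.75688
R(2,1) = (4·0.97265 − 1.09788) / 3 = 0.93091
R(3,1) = (4·0.94607 − 0.97265) / 3 = 0.93721
R(2,2) = (16·0.93091 − 0.75688) / 15 = 0.94251
R(3,2) = (16·0.93721 − 0.93091) / 15 = 0.93763
R(3,3) = (64·0.93763 − 0.94251) / 63 = 0.93755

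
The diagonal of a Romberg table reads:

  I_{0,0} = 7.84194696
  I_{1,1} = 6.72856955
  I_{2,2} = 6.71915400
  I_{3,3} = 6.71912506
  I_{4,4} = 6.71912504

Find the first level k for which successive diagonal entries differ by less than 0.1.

k = 2

|I_{1,1} − I_{0,0}| = 1.11337741 ≥ 0.1
|I_{2,2} − I_{1,1}| = 0.00941555 < 0.1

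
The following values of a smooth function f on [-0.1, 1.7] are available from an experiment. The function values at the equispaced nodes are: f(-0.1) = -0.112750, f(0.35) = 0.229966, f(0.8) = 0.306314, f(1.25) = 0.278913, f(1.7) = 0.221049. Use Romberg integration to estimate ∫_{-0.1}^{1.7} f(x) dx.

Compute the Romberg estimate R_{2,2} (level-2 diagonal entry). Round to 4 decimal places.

R_{0,0} (trapezoid, 1 panel, h=1.8000): 0.097469
R_{1,0} (trapezoid, 2 panels, h=0.9000): 0.324417
R_{2,0} (trapezoid, 4 panels, h=0.4500): 0.391204
R_{1,1} = 0.324417 + (0.324417 − 0.097469)/3 = 0.400066
R_{2,1} = 0.391204 + (0.391204 − 0.324417)/3 = 0.413466
R_{2,2} = 0.413466 + (0.413466 − 0.400066)/15 = 0.414359

0.4144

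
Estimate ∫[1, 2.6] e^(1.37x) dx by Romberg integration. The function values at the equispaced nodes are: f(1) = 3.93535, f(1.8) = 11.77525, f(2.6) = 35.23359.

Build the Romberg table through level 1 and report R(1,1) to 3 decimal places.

23.005

R(0,0) (trapezoid, 1 panel, h=1.6000): 31.33515
R(1,0) (trapezoid, 2 panels, h=0.8000): 25.08778
R(1,1) = 25.08778 + (25.08778 − 31.33515)/3 = 23.00532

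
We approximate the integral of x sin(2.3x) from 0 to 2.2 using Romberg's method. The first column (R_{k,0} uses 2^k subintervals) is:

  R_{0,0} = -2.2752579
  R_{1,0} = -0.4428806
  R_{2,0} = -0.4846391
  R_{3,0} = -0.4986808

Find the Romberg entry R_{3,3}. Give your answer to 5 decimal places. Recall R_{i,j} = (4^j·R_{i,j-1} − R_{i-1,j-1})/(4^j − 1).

-0.50306

R_{1,1} = (4·(-0.4428806) − (-2.2752579)) / 3 = 0.1679118
R_{2,1} = -0.4846391 + (-0.4846391 − (-0.4428806))/3 = -0.4985586
R_{3,1} = (4·(-0.4986808) − (-0.4846391)) / 3 = -0.5033614
R_{2,2} = -0.4985586 + (-0.4985586 − 0.1679118)/15 = -0.5429900
R_{3,2} = -0.5033614 + (-0.5033614 − (-0.4985586))/15 = -0.5036816
R_{3,3} = (64·(-0.5036816) − (-0.5429900)) / 63 = -0.5030577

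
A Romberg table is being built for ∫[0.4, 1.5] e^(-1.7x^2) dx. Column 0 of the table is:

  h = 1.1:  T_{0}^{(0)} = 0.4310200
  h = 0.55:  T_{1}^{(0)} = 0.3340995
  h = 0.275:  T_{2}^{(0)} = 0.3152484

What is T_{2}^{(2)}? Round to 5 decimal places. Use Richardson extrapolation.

0.30944

Richardson extrapolation on the trapezoidal column (denominator 4−1=3):
T_{1}^{(1)} = 0.3340995 + (0.3340995 − 0.4310200)/3 = 0.3017927
T_{2}^{(1)} = 0.3152484 + (0.3152484 − 0.3340995)/3 = 0.3089647
T_{2}^{(2)} = (16·0.3089647 − 0.3017927) / 15 = 0.3094428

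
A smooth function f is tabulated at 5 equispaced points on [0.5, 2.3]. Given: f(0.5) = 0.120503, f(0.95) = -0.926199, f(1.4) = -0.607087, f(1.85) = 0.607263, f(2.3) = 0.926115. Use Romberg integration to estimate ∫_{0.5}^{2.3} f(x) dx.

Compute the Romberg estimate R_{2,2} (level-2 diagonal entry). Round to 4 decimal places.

R_{0,0} (trapezoid, 1 panel, h=1.8000): 0.941956
R_{1,0} (trapezoid, 2 panels, h=0.9000): -0.075400
R_{2,0} (trapezoid, 4 panels, h=0.4500): -0.181221
R_{1,1} = -0.075400 + (-0.075400 − 0.941956)/3 = -0.414519
R_{2,1} = -0.181221 + (-0.181221 − (-0.075400))/3 = -0.216495
R_{2,2} = -0.216495 + (-0.216495 − (-0.414519))/15 = -0.203293

-0.2033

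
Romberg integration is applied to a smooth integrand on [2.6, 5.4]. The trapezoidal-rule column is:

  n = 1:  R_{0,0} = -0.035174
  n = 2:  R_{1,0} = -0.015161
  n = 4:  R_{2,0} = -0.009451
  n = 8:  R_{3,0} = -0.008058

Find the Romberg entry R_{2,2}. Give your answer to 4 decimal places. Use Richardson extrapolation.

-0.0075

Richardson extrapolation on the trapezoidal column (denominator 4−1=3):
R_{1,1} = (4·(-0.015161) − (-0.035174)) / 3 = -0.008490
R_{2,1} = -0.009451 + (-0.009451 − (-0.015161))/3 = -0.007548
R_{2,2} = (16·(-0.007548) − (-0.008490)) / 15 = -0.007485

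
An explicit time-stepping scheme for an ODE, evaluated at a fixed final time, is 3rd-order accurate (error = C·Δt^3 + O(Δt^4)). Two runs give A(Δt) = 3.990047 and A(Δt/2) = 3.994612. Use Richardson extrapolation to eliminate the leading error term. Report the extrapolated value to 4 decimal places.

Extrapolated value = (8·A(Δt/2) − A(Δt)) / (8 − 1)
= (8·3.994612 − 3.990047) / 7
= 27.966849 / 7 = 3.995264

3.9953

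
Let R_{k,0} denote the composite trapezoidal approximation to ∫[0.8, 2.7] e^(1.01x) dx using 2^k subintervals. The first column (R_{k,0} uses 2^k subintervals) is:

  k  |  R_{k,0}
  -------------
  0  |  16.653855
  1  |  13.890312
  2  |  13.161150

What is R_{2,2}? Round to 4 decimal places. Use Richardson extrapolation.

12.9147

Richardson extrapolation on the trapezoidal column (denominator 4−1=3):
R_{1,1} = 13.890312 + (13.890312 − 16.653855)/3 = 12.969131
R_{2,1} = (4·13.161150 − 13.890312) / 3 = 12.918096
R_{2,2} = (16·12.918096 − 12.969131) / 15 = 12.914694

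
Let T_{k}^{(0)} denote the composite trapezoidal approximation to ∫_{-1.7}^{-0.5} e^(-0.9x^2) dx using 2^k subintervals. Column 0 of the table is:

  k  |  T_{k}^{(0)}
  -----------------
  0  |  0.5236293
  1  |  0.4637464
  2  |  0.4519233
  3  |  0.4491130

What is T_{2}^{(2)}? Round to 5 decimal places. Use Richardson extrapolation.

0.44826

Richardson extrapolation on the trapezoidal column (denominator 4−1=3):
T_{1}^{(1)} = 0.4637464 + (0.4637464 − 0.5236293)/3 = 0.4437854
T_{2}^{(1)} = 0.4519233 + (0.4519233 − 0.4637464)/3 = 0.4479823
T_{2}^{(2)} = (16·0.4479823 − 0.4437854) / 15 = 0.4482621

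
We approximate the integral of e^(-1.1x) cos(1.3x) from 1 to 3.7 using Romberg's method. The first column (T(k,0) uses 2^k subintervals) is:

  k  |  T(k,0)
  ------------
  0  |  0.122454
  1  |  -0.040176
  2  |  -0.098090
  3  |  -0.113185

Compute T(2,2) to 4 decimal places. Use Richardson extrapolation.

T(1,1) = -0.040176 + (-0.040176 − 0.122454)/3 = -0.094386
T(2,1) = (4·(-0.098090) − (-0.040176)) / 3 = -0.117395
T(2,2) = (16·(-0.117395) − (-0.094386)) / 15 = -0.118929

-0.1189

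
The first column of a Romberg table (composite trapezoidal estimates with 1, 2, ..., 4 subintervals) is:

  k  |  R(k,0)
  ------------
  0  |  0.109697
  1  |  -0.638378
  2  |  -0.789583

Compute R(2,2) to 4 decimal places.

R(1,1) = -0.638378 + (-0.638378 − 0.109697)/3 = -0.887736
R(2,1) = -0.789583 + (-0.789583 − (-0.638378))/3 = -0.839985
R(2,2) = (16·(-0.839985) − (-0.887736)) / 15 = -0.836802

-0.8368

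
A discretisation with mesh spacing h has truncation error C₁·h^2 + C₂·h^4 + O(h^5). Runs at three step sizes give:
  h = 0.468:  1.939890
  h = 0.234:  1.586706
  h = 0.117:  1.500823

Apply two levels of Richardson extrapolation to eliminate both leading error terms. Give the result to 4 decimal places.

1.4724

First eliminate the h^2 term (factor 2^2 = 4):
  B₁ = (4·1.586706 − 1.939890)/3 = 1.468978
  B₂ = (4·1.500823 − 1.586706)/3 = 1.472195
Then eliminate the h^4 term (factor 2^4 = 16):
  (16·1.472195 − 1.468978)/15 = 1.472409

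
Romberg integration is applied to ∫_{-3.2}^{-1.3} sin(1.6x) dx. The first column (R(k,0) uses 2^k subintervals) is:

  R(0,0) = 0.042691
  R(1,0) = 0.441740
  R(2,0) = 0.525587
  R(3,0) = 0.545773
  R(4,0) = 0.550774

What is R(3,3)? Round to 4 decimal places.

0.5524

R(1,1) = 0.441740 + (0.441740 − 0.042691)/3 = 0.574756
R(2,1) = (4·0.525587 − 0.441740) / 3 = 0.553536
R(3,1) = 0.545773 + (0.545773 − 0.525587)/3 = 0.552502
R(2,2) = (16·0.553536 − 0.574756) / 15 = 0.552121
R(3,2) = (16·0.552502 − 0.553536) / 15 = 0.552433
R(3,3) = (64·0.552433 − 0.552121) / 63 = 0.552438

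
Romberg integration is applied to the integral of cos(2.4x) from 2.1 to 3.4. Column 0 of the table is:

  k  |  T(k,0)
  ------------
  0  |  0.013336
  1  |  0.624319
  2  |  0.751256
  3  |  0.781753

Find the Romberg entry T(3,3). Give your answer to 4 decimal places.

0.7918

T(1,1) = 0.624319 + (0.624319 − 0.013336)/3 = 0.827980
T(2,1) = (4·0.751256 − 0.624319) / 3 = 0.793568
T(3,1) = (4·0.781753 − 0.751256) / 3 = 0.791919
T(2,2) = 0.793568 + (0.793568 − 0.827980)/15 = 0.791274
T(3,2) = 0.791919 + (0.791919 − 0.793568)/15 = 0.791809
T(3,3) = 0.791809 + (0.791809 − 0.791274)/63 = 0.791817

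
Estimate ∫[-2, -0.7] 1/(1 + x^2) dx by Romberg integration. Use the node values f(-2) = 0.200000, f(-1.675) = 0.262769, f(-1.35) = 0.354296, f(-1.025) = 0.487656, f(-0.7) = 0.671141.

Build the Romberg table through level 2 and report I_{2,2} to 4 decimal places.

0.4964

I_{0,0} (trapezoid, 1 panel, h=1.3000): 0.566242
I_{1,0} (trapezoid, 2 panels, h=0.6500): 0.513413
I_{2,0} (trapezoid, 4 panels, h=0.3250): 0.500595
I_{1,1} = 0.513413 + (0.513413 − 0.566242)/3 = 0.495803
I_{2,1} = 0.500595 + (0.500595 − 0.513413)/3 = 0.496322
I_{2,2} = 0.496322 + (0.496322 − 0.495803)/15 = 0.496357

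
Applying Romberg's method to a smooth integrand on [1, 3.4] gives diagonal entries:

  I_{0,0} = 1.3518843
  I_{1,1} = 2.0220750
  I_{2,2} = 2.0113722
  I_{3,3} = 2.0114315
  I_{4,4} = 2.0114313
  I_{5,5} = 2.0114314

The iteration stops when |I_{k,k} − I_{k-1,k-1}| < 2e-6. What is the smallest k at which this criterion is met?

|I_{1,1} − I_{0,0}| = 0.6701907 ≥ 2e-6
|I_{2,2} − I_{1,1}| = 0.0107028 ≥ 2e-6
|I_{3,3} − I_{2,2}| = 0.0000593 ≥ 2e-6
|I_{4,4} − I_{3,3}| = 0.0000002 < 2e-6

k = 4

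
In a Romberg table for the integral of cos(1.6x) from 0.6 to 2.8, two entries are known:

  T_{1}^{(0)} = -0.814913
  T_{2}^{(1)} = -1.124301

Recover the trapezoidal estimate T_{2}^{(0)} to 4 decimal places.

-1.0470

From T_{2}^{(1)} = (4·T_{2}^{(0)} − T_{1}^{(0)})/3, solve for T_{2}^{(0)}:
4·T_{2}^{(0)} = 3·(-1.124301) + (-0.814913) = -4.187816
T_{2}^{(0)} = -1.046954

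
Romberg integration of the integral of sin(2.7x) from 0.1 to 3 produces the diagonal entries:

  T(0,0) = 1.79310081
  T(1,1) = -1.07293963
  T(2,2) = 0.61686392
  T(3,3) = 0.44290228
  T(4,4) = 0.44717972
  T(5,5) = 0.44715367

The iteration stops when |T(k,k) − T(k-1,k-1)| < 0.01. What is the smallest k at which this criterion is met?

k = 4

|T(1,1) − T(0,0)| = 2.86604044 ≥ 0.01
|T(2,2) − T(1,1)| = 1.68980355 ≥ 0.01
|T(3,3) − T(2,2)| = 0.17396164 ≥ 0.01
|T(4,4) − T(3,3)| = 0.00427744 < 0.01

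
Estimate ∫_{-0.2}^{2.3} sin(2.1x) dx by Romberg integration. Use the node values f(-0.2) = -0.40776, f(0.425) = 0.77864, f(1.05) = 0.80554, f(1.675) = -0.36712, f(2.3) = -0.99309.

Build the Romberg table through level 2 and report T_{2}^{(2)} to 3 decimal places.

T_{0}^{(0)} (trapezoid, 1 panel, h=2.5000): -1.75106
T_{1}^{(0)} (trapezoid, 2 panels, h=1.2500): 0.13139
T_{2}^{(0)} (trapezoid, 4 panels, h=0.6250): 0.32290
T_{1}^{(1)} = 0.13139 + (0.13139 − (-1.75106))/3 = 0.75887
T_{2}^{(1)} = 0.32290 + (0.32290 − 0.13139)/3 = 0.38674
T_{2}^{(2)} = 0.38674 + (0.38674 − 0.75887)/15 = 0.36193

0.362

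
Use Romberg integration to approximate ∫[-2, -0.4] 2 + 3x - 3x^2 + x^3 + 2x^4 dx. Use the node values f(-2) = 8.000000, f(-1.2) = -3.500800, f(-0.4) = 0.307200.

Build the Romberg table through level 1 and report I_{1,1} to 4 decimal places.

-1.5189

I_{0,0} (trapezoid, 1 panel, h=1.6000): 6.645760
I_{1,0} (trapezoid, 2 panels, h=0.8000): 0.522240
I_{1,1} = 0.522240 + (0.522240 − 6.645760)/3 = -1.518933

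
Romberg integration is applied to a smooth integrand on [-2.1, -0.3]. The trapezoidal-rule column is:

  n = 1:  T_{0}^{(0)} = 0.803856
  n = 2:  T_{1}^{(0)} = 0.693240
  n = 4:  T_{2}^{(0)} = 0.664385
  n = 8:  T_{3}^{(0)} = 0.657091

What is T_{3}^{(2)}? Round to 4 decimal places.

T_{2}^{(1)} = (4·0.664385 − 0.693240) / 3 = 0.654767
T_{3}^{(1)} = (4·0.657091 − 0.664385) / 3 = 0.654660
T_{3}^{(2)} = (16·0.654660 − 0.654767) / 15 = 0.654653
(Column j=1 coincides with Simpson's rule on the same nodes.)

0.6547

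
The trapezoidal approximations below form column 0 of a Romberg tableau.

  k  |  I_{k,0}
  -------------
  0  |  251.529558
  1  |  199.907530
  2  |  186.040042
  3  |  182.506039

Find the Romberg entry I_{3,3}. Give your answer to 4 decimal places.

I_{1,1} = 199.907530 + (199.907530 − 251.529558)/3 = 182.700187
I_{2,1} = (4·186.040042 − 199.907530) / 3 = 181.417546
I_{3,1} = (4·182.506039 − 186.040042) / 3 = 181.328038
I_{2,2} = (16·181.417546 − 182.700187) / 15 = 181.332037
I_{3,2} = 181.328038 + (181.328038 − 181.417546)/15 = 181.322071
I_{3,3} = 181.322071 + (181.322071 − 181.332037)/63 = 181.321913

181.3219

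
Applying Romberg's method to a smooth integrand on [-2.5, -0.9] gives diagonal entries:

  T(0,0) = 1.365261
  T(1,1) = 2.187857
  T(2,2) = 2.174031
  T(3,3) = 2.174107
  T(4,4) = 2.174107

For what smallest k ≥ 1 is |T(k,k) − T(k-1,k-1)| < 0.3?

k = 2

|T(1,1) − T(0,0)| = 0.822596 ≥ 0.3
|T(2,2) − T(1,1)| = 0.013826 < 0.3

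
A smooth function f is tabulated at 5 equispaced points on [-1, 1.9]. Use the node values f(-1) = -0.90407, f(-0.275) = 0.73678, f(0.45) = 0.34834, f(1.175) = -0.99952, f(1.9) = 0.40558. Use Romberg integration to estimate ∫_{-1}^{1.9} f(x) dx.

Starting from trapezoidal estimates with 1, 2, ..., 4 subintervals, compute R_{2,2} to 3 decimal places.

R_{0,0} (trapezoid, 1 panel, h=2.9000): -0.72281
R_{1,0} (trapezoid, 2 panels, h=1.4500): 0.14369
R_{2,0} (trapezoid, 4 panels, h=0.7250): -0.11864
R_{1,1} = 0.14369 + (0.14369 − (-0.72281))/3 = 0.43252
R_{2,1} = -0.11864 + (-0.11864 − 0.14369)/3 = -0.20608
R_{2,2} = -0.20608 + (-0.20608 − 0.43252)/15 = -0.24865

-0.249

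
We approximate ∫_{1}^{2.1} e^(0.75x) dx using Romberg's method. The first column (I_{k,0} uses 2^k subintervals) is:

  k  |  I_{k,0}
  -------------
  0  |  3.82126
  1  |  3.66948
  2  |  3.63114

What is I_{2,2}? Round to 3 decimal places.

I_{1,1} = 3.66948 + (3.66948 − 3.82126)/3 = 3.61889
I_{2,1} = (4·3.63114 − 3.66948) / 3 = 3.61836
I_{2,2} = (16·3.61836 − 3.61889) / 15 = 3.61832

3.618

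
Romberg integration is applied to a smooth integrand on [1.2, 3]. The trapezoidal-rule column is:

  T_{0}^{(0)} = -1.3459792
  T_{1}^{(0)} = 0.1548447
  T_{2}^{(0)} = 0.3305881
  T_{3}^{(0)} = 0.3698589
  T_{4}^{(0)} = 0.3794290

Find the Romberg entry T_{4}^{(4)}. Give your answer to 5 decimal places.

T_{1}^{(1)} = 0.1548447 + (0.1548447 − (-1.3459792))/3 = 0.6551193
T_{2}^{(1)} = 0.3305881 + (0.3305881 − 0.1548447)/3 = 0.3891692
T_{3}^{(1)} = (4·0.3698589 − 0.3305881) / 3 = 0.3829492
T_{4}^{(1)} = (4·0.3794290 − 0.3698589) / 3 = 0.3826190
T_{2}^{(2)} = (16·0.3891692 − 0.6551193) / 15 = 0.3714392
T_{3}^{(2)} = 0.3829492 + (0.3829492 − 0.3891692)/15 = 0.3825345
T_{4}^{(2)} = 0.3826190 + (0.3826190 − 0.3829492)/15 = 0.3825970
T_{3}^{(3)} = (64·0.3825345 − 0.3714392) / 63 = 0.3827106
T_{4}^{(3)} = 0.3825970 + (0.3825970 − 0.3825345)/63 = 0.3825980
T_{4}^{(4)} = 0.3825980 + (0.3825980 − 0.3827106)/255 = 0.3825976
(Column j=1 coincides with Simpson's rule on the same nodes.)

0.38260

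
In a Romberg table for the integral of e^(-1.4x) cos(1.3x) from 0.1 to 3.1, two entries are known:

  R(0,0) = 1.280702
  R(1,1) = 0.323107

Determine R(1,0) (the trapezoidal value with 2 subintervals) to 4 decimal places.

0.5625

From R(1,1) = (4·R(1,0) − R(0,0))/3, solve for R(1,0):
4·R(1,0) = 3·0.323107 + 1.280702 = 2.250023
R(1,0) = 0.562506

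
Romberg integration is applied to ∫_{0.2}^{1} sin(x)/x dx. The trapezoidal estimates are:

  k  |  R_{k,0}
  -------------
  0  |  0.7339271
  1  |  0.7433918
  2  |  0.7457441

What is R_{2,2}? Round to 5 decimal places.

R_{1,1} = (4·0.7433918 − 0.7339271) / 3 = 0.7465467
R_{2,1} = (4·0.7457441 − 0.7433918) / 3 = 0.7465282
R_{2,2} = 0.7465282 + (0.7465282 − 0.7465467)/15 = 0.7465270

0.74653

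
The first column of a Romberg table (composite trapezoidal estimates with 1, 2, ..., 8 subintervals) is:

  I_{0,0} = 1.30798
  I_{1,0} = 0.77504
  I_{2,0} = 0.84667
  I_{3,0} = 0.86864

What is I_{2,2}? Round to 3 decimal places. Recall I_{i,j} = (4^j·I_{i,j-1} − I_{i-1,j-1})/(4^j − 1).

I_{1,1} = 0.77504 + (0.77504 − 1.30798)/3 = 0.59739
I_{2,1} = 0.84667 + (0.84667 − 0.77504)/3 = 0.87055
I_{2,2} = (16·0.87055 − 0.59739) / 15 = 0.88876
(Column j=1 coincides with Simpson's rule on the same nodes.)

0.889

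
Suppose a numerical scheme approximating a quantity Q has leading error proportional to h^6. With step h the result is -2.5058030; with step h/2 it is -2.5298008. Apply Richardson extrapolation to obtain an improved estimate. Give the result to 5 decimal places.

Extrapolated value = (64·A(h/2) − A(h)) / (64 − 1)
= (64·(-2.5298008) − (-2.5058030)) / 63
= -159.4014482 / 63 = -2.5301817

-2.53018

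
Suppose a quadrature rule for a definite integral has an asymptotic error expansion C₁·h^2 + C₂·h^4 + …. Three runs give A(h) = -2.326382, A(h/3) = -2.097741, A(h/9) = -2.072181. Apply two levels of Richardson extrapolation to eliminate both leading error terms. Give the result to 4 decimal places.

-2.0690

First eliminate the h^2 term (factor 3^2 = 9):
  B₁ = (9·(-2.097741) − (-2.326382))/8 = -2.069161
  B₂ = (9·(-2.072181) − (-2.097741))/8 = -2.068986
Then eliminate the h^4 term (factor 3^4 = 81):
  (81·(-2.068986) − (-2.069161))/80 = -2.068984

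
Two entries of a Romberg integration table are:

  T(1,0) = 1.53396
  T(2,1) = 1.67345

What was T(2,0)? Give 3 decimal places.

From T(2,1) = (4·T(2,0) − T(1,0))/3, solve for T(2,0):
4·T(2,0) = 3·1.67345 + 1.53396 = 6.55431
T(2,0) = 1.63858

1.639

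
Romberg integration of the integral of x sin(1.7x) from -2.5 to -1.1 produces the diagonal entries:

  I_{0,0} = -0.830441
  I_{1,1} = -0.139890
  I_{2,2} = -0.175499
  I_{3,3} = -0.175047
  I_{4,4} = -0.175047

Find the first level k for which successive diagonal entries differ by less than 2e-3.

k = 3

|I_{1,1} − I_{0,0}| = 0.690551 ≥ 2e-3
|I_{2,2} − I_{1,1}| = 0.035609 ≥ 2e-3
|I_{3,3} − I_{2,2}| = 0.000452 < 2e-3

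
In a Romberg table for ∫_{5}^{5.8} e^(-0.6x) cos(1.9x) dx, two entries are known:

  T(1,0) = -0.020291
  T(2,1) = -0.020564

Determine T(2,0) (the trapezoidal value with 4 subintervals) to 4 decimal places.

From T(2,1) = (4·T(2,0) − T(1,0))/3, solve for T(2,0):
4·T(2,0) = 3·(-0.020564) + (-0.020291) = -0.081983
T(2,0) = -0.020496

-0.0205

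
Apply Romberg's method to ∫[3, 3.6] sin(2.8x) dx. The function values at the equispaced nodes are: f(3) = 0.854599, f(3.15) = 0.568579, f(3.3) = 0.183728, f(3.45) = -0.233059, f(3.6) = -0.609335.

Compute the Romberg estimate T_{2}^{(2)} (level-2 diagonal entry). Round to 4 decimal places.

0.0977

T_{0}^{(0)} (trapezoid, 1 panel, h=0.6000): 0.073579
T_{1}^{(0)} (trapezoid, 2 panels, h=0.3000): 0.091908
T_{2}^{(0)} (trapezoid, 4 panels, h=0.1500): 0.096282
T_{1}^{(1)} = 0.091908 + (0.091908 − 0.073579)/3 = 0.098018
T_{2}^{(1)} = 0.096282 + (0.096282 − 0.091908)/3 = 0.097740
T_{2}^{(2)} = 0.097740 + (0.097740 − 0.098018)/15 = 0.097721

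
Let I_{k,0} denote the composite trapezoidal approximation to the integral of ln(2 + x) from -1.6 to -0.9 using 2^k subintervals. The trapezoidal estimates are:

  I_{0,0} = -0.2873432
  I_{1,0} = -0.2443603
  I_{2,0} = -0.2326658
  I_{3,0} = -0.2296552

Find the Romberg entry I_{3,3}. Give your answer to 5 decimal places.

-0.22864

Richardson extrapolation on the trapezoidal column (denominator 4−1=3):
I_{1,1} = (4·(-0.2443603) − (-0.2873432)) / 3 = -0.2300327
I_{2,1} = (4·(-0.2326658) − (-0.2443603)) / 3 = -0.2287676
I_{3,1} = -0.2296552 + (-0.2296552 − (-0.2326658))/3 = -0.2286517
I_{2,2} = -0.2287676 + (-0.2287676 − (-0.2300327))/15 = -0.2286833
I_{3,2} = -0.2286517 + (-0.2286517 − (-0.2287676))/15 = -0.2286440
I_{3,3} = -0.2286440 + (-0.2286440 − (-0.2286833))/63 = -0.2286434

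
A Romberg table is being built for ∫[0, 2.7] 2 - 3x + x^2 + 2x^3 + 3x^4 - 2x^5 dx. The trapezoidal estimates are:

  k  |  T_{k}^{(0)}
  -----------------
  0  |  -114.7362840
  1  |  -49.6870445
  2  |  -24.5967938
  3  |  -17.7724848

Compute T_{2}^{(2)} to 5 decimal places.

Richardson extrapolation on the trapezoidal column (denominator 4−1=3):
T_{1}^{(1)} = -49.6870445 + (-49.6870445 − (-114.7362840))/3 = -28.0039647
T_{2}^{(1)} = -24.5967938 + (-24.5967938 − (-49.6870445))/3 = -16.2333769
T_{2}^{(2)} = (16·(-16.2333769) − (-28.0039647)) / 15 = -15.4486710
(Column j=1 coincides with Simpson's rule on the same nodes.)

-15.44867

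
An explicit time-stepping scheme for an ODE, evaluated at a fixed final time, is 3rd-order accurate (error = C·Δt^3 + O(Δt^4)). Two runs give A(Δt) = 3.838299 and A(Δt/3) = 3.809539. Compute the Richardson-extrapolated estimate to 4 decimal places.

The leading error scales as Δt^3; refining by a factor of 3 reduces it by 3^3 = 27.
Extrapolated value = (27·A(Δt/3) − A(Δt)) / (27 − 1)
= (27·3.809539 − 3.838299) / 26
= 99.019254 / 26 = 3.808433

3.8084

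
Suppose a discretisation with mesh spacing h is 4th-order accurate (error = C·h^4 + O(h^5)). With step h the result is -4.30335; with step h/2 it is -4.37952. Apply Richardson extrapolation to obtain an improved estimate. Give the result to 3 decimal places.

-4.385

Extrapolated value = (16·A(h/2) − A(h)) / (16 − 1)
= (16·(-4.37952) − (-4.30335)) / 15
= -65.76897 / 15 = -4.38460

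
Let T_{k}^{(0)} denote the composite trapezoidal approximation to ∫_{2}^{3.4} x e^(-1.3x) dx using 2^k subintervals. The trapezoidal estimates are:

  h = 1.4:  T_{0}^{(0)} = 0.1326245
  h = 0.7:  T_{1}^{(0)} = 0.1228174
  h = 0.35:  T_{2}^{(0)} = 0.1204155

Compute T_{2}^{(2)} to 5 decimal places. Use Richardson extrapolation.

Richardson extrapolation on the trapezoidal column (denominator 4−1=3):
T_{1}^{(1)} = 0.1228174 + (0.1228174 − 0.1326245)/3 = 0.1195484
T_{2}^{(1)} = 0.1204155 + (0.1204155 − 0.1228174)/3 = 0.1196149
T_{2}^{(2)} = (16·0.1196149 − 0.1195484) / 15 = 0.1196193
(Column j=1 coincides with Simpson's rule on the same nodes.)

0.11962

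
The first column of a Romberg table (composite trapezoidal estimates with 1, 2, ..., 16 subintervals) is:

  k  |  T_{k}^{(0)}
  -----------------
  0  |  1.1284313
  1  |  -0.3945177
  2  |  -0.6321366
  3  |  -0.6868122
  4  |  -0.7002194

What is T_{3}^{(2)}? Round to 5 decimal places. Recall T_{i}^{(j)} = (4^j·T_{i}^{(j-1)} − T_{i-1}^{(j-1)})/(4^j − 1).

T_{2}^{(1)} = (4·(-0.6321366) − (-0.3945177)) / 3 = -0.7113429
T_{3}^{(1)} = (4·(-0.6868122) − (-0.6321366)) / 3 = -0.7050374
T_{3}^{(2)} = (16·(-0.7050374) − (-0.7113429)) / 15 = -0.7046170

-0.70462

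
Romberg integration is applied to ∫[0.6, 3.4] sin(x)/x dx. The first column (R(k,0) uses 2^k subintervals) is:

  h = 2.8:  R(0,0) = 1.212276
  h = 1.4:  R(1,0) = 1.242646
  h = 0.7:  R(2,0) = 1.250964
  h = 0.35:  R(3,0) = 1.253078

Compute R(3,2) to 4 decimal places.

Richardson extrapolation on the trapezoidal column (denominator 4−1=3):
R(2,1) = (4·1.250964 − 1.242646) / 3 = 1.253737
R(3,1) = (4·1.253078 − 1.250964) / 3 = 1.253783
R(3,2) = (16·1.253783 − 1.253737) / 15 = 1.253786

1.2538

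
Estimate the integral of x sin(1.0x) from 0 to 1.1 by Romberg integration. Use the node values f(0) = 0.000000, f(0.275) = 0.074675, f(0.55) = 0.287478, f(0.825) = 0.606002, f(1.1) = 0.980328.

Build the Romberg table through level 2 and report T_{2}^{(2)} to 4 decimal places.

0.3923

T_{0}^{(0)} (trapezoid, 1 panel, h=1.1000): 0.539180
T_{1}^{(0)} (trapezoid, 2 panels, h=0.5500): 0.427703
T_{2}^{(0)} (trapezoid, 4 panels, h=0.2750): 0.401038
T_{1}^{(1)} = 0.427703 + (0.427703 − 0.539180)/3 = 0.390544
T_{2}^{(1)} = 0.401038 + (0.401038 − 0.427703)/3 = 0.392150
T_{2}^{(2)} = 0.392150 + (0.392150 − 0.390544)/15 = 0.392257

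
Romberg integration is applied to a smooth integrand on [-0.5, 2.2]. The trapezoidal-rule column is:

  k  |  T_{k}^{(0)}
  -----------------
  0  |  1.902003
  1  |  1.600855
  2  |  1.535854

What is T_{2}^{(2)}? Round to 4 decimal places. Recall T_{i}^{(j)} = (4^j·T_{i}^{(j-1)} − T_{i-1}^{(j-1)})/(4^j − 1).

1.5151

Richardson extrapolation on the trapezoidal column (denominator 4−1=3):
T_{1}^{(1)} = 1.600855 + (1.600855 − 1.902003)/3 = 1.500472
T_{2}^{(1)} = 1.535854 + (1.535854 − 1.600855)/3 = 1.514187
T_{2}^{(2)} = 1.514187 + (1.514187 − 1.500472)/15 = 1.515101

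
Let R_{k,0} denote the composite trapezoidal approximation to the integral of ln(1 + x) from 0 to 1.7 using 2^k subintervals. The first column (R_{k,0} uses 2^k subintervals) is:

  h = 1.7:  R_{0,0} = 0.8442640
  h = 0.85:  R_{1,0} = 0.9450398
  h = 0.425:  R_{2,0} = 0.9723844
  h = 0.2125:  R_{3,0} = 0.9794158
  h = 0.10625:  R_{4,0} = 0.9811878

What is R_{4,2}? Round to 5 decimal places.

R_{3,1} = 0.9794158 + (0.9794158 − 0.9723844)/3 = 0.9817596
R_{4,1} = (4·0.9811878 − 0.9794158) / 3 = 0.9817785
R_{4,2} = (16·0.9817785 − 0.9817596) / 15 = 0.9817798

0.98178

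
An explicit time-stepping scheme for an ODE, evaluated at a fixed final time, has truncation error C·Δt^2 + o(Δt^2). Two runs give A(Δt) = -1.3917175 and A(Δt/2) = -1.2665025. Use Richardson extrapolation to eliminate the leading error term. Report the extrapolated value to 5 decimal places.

The leading error scales as Δt^2; refining by a factor of 2 reduces it by 2^2 = 4.
Extrapolated value = (4·A(Δt/2) − A(Δt)) / (4 − 1)
= (4·(-1.2665025) − (-1.3917175)) / 3
= -3.6742925 / 3 = -1.2247642

-1.22476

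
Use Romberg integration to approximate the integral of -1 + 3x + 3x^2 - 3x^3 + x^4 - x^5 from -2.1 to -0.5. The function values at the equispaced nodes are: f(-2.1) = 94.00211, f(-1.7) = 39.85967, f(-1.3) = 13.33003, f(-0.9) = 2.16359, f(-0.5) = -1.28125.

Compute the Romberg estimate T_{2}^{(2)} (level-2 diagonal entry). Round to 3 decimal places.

T_{0}^{(0)} (trapezoid, 1 panel, h=1.6000): 74.17669
T_{1}^{(0)} (trapezoid, 2 panels, h=0.8000): 47.75237
T_{2}^{(0)} (trapezoid, 4 panels, h=0.4000): 40.68549
T_{1}^{(1)} = 47.75237 + (47.75237 − 74.17669)/3 = 38.94426
T_{2}^{(1)} = 40.68549 + (40.68549 − 47.75237)/3 = 38.32986
T_{2}^{(2)} = 38.32986 + (38.32986 − 38.94426)/15 = 38.28890

38.289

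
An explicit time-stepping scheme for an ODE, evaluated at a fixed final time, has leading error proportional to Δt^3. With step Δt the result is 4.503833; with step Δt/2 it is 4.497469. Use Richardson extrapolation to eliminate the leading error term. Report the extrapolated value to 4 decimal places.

4.4966

Extrapolated value = (8·A(Δt/2) − A(Δt)) / (8 − 1)
= (8·4.497469 − 4.503833) / 7
= 31.475919 / 7 = 4.496560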